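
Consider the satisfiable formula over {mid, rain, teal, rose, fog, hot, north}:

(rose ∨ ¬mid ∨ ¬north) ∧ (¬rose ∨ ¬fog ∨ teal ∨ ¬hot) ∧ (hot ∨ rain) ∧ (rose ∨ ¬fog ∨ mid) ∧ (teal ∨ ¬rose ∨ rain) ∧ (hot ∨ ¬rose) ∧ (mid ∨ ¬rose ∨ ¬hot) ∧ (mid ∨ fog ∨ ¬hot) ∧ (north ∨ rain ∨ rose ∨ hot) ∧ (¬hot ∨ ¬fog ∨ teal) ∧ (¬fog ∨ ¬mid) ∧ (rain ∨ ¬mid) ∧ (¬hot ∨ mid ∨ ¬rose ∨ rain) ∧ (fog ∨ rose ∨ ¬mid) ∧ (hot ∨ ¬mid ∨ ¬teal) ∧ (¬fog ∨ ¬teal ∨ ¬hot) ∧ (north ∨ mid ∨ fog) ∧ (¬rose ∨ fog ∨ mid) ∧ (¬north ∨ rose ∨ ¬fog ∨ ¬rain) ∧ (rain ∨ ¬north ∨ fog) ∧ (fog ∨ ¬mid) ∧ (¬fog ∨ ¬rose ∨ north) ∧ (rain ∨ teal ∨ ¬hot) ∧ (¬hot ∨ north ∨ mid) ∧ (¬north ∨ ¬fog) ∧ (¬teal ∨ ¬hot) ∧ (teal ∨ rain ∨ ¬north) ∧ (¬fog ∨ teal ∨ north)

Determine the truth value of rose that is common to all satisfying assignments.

Suppose rose = True.
Unit clause (hot) forces hot = True.
Unit clause (mid) forces mid = True.
Unit clause (¬fog) forces fog = False.
Now (fog) is unsatisfied and unit — conflict.
So every satisfying assignment has rose = False.

False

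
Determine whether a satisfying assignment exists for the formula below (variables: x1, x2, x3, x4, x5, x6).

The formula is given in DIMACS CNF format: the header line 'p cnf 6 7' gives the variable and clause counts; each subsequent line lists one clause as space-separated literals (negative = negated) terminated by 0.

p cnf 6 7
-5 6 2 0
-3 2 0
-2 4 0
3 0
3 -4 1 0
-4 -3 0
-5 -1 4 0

Unit clause (x3) forces x3 = True.
Unit clause (x2) forces x2 = True.
Unit clause (x4) forces x4 = True.
Now (¬x4) is unsatisfied and unit — conflict.
No assignment satisfies every clause.

Unsatisfiable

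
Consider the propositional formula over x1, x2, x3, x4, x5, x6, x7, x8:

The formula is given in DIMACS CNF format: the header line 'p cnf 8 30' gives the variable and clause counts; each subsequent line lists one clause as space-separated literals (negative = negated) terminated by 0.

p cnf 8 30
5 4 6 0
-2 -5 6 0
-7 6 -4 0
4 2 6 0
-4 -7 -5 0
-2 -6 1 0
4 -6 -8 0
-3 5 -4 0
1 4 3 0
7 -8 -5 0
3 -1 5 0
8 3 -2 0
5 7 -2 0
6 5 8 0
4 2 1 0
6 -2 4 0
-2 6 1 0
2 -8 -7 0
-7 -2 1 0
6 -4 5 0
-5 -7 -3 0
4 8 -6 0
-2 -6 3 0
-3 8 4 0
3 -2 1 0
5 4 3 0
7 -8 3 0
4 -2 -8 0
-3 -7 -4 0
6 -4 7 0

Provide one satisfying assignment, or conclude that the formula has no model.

Try x5 = False.
Try x4 = True.
Unit clause (¬x3) forces x3 = False.
Unit clause (¬x1) forces x1 = False.
Unit clause (x6) forces x6 = True.
Unit clause (¬x2) forces x2 = False.
Try x8 = False.
Every clause is now satisfied; x7 is unconstrained.

x1: False,  x2: False,  x3: False,  x4: True,  x5: False,  x6: True,  x7: False,  x8: False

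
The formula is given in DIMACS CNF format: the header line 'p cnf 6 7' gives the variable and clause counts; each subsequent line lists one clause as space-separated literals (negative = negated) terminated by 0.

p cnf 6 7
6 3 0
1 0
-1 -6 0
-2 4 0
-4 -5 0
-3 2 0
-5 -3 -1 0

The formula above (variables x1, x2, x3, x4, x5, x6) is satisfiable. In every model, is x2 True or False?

True

Suppose x2 = False.
The clause (x1) is unit, so x1 = True.
The clause (¬x6) is unit, so x6 = False.
The clause (x3) is unit, so x3 = True.
But (¬x3) is also a unit clause — contradiction.
So every satisfying assignment has x2 = True.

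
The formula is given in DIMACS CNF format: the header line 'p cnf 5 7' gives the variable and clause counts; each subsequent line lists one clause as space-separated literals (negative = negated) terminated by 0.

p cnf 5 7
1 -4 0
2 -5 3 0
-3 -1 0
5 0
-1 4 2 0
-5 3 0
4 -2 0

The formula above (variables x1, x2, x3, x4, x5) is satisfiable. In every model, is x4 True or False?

False

Suppose x4 = True.
(x1) alone gives x1 = True.
(¬x3) alone gives x3 = False.
(x5) alone gives x5 = True.
Now (¬x5) is unsatisfied and unit — conflict.
So every satisfying assignment has x4 = False.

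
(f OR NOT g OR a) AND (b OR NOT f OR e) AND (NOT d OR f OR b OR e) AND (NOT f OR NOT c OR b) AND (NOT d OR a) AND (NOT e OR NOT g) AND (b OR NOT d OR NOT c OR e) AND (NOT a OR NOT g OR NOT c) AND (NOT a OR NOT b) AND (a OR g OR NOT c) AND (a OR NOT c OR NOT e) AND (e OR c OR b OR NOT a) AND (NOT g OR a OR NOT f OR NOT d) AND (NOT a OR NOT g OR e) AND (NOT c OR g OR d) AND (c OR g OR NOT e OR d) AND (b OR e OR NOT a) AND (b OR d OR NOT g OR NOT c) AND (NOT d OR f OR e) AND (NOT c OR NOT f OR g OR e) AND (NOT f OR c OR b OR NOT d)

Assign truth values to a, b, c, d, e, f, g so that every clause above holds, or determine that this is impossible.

a: false, b: true, c: false, d: false, e: false, f: false, g: false

Try d = false.
Try e = false.
Try b = true.
(NOT a) alone gives a = false.
Try f = false.
(NOT g) alone gives g = false.
(NOT c) alone gives c = false.
This assignment satisfies each clause.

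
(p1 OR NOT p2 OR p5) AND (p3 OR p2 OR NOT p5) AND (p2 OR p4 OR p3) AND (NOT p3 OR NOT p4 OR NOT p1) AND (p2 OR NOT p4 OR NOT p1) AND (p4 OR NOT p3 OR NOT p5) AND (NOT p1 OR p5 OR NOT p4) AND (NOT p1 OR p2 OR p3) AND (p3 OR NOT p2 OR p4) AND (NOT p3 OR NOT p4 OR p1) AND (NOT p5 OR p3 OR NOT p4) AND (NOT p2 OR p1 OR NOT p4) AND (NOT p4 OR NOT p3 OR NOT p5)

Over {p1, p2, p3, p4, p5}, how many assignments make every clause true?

4

There are 2^5 = 32 truth assignments over (p1, p2, p3, p4, p5).
Split on p2. With p2 = true, the clauses containing p2 are satisfied and NOT p2 drops from the rest; 1 of the 2^4 = 16 assignments to the other variables satisfy what remains.
With p2 = false, by the same count on the reduced clause set, 3 assignments work.
Total: 1 + 3 = 4.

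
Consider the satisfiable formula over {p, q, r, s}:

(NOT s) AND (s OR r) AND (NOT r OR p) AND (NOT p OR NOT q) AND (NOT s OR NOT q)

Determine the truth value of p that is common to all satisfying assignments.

Suppose p = false.
Unit clause (NOT s) forces s = false.
Unit clause (r) forces r = true.
That conflicts with the unit clause (NOT r).
So every satisfying assignment has p = True.

True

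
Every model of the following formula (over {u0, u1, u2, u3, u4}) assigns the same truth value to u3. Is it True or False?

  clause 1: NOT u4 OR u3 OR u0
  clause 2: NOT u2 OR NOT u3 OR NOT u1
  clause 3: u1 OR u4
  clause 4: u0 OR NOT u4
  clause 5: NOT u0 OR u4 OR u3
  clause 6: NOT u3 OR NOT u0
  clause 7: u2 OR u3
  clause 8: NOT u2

True

Suppose u3 = false.
The clause (u2) is unit, so u2 = true.
But (NOT u2) is also a unit clause — contradiction.
So every satisfying assignment has u3 = True.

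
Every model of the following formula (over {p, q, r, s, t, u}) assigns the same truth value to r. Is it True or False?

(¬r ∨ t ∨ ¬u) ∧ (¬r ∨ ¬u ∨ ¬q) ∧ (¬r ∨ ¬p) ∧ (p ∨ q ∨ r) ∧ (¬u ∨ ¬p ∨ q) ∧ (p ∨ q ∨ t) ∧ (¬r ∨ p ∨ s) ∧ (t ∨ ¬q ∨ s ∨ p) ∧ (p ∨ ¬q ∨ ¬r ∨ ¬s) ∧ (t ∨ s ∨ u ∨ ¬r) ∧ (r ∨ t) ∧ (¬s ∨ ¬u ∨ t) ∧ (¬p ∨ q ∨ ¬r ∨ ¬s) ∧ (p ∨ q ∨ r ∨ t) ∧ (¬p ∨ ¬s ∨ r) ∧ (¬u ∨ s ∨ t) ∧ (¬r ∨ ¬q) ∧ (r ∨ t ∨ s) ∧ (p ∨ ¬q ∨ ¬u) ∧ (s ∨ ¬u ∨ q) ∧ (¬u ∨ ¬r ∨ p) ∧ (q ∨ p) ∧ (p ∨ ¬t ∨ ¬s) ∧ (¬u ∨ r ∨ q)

Suppose r = True.
(¬p) alone gives p = False.
(s) alone gives s = True.
(¬q) alone gives q = False.
That conflicts with the unit clause (q).
So every satisfying assignment has r = False.

False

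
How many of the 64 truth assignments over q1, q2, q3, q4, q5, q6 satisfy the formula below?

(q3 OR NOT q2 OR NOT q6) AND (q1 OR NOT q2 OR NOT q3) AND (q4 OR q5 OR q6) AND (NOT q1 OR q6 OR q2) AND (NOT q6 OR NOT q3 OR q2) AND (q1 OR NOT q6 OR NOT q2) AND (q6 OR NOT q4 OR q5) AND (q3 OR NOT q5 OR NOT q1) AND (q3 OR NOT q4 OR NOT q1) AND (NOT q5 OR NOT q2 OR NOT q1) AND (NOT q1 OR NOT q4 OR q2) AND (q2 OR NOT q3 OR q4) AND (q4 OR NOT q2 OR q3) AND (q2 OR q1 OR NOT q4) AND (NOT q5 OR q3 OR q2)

5

There are 2^6 = 64 truth assignments over (q1, q2, q3, q4, q5, q6).
Split on q4. With q4 = true, the clauses containing q4 are satisfied and NOT q4 drops from the rest; 2 of the 2^5 = 32 assignments to the other variables satisfy what remains.
With q4 = false, by the same count on the reduced clause set, 3 assignments work.
(One model: q1=F, q2=F, q3=F, q4=F, q5=F, q6=T.)
Total: 2 + 3 = 5.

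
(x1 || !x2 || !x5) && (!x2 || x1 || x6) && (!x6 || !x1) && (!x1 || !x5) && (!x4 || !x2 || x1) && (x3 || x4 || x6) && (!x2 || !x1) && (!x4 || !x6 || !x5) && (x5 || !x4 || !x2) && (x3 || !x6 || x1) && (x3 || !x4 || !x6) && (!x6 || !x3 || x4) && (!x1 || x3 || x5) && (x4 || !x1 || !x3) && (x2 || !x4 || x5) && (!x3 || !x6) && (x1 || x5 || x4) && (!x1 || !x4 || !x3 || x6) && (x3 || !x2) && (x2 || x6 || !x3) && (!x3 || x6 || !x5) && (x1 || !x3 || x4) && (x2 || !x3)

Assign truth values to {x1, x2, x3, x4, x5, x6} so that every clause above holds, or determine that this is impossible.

x1=false; x2=false; x3=false; x4=true; x5=true; x6=false

Case x6 = false:
Case x2 = false:
The clause (!x3) is unit, so x3 = false.
The clause (x4) is unit, so x4 = true.
The clause (x5) is unit, so x5 = true.
The clause (!x1) is unit, so x1 = false.
All clauses are satisfied.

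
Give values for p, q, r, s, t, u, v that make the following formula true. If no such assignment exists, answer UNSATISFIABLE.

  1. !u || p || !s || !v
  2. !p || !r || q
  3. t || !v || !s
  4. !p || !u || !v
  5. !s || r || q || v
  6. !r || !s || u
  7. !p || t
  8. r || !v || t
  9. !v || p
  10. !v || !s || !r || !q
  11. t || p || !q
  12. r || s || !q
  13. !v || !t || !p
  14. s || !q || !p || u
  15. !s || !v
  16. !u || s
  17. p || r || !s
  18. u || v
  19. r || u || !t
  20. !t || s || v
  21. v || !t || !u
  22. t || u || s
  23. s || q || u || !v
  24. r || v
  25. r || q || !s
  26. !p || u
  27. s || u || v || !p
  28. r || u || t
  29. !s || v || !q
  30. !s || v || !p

Suppose p = false.
Unit clause (!v) forces v = false.
Unit clause (u) forces u = true.
Unit clause (s) forces s = true.
Unit clause (r) forces r = true.
Unit clause (!t) forces t = false.
Unit clause (!q) forces q = false.
All clauses are satisfied.

p ↦ false,  q ↦ false,  r ↦ true,  s ↦ true,  t ↦ false,  u ↦ true,  v ↦ false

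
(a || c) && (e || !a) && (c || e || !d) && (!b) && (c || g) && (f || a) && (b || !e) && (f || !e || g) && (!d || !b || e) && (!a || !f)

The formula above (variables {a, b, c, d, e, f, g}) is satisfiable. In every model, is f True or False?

True

Suppose f = false.
The clause (!b) is unit, so b = false.
The clause (a) is unit, so a = true.
The clause (e) is unit, so e = true.
That conflicts with the unit clause (!e).
So every satisfying assignment has f = True.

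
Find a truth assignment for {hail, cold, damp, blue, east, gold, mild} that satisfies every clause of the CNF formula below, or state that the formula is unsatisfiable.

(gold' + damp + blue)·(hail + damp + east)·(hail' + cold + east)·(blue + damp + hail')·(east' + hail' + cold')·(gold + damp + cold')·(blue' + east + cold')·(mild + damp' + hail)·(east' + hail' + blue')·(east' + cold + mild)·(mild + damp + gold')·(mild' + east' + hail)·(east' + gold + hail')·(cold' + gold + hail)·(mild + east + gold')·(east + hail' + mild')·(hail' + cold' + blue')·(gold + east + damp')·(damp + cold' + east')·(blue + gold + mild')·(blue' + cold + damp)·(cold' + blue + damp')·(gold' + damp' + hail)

hail ↦ 1; cold ↦ 0; damp ↦ 1; blue ↦ 0; east ↦ 1; gold ↦ 1; mild ↦ 1

Branch on gold: set gold = 1.
Branch on damp: set damp = 1.
The clause (hail) is unit, so hail = 1.
Branch on cold: set cold = 0.
The clause (east) is unit, so east = 1.
The clause (blue') is unit, so blue = 0.
The clause (mild) is unit, so mild = 1.
This assignment satisfies each clause.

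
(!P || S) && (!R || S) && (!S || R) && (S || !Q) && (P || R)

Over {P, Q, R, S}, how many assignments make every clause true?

There are 2^4 = 16 truth assignments over (P, Q, R, S).
Check each against the 5 clauses (columns in the order P, Q, R, S):
  F F F F  ✗ fails (P || R)
  F F F T  ✗ fails (!S || R)
  F F T F  ✗ fails (!R || S)
  F F T T  ✓ satisfies all
  F T F F  ✗ fails (S || !Q)
  F T F T  ✗ fails (!S || R)
  F T T F  ✗ fails (!R || S)
  F T T T  ✓ satisfies all
  T F F F  ✗ fails (!P || S)
  T F F T  ✗ fails (!S || R)
  T F T F  ✗ fails (!P || S)
  T F T T  ✓ satisfies all
  T T F F  ✗ fails (!P || S)
  T T F T  ✗ fails (!S || R)
  T T T F  ✗ fails (!P || S)
  T T T T  ✓ satisfies all
4 of the 16 rows are models.

4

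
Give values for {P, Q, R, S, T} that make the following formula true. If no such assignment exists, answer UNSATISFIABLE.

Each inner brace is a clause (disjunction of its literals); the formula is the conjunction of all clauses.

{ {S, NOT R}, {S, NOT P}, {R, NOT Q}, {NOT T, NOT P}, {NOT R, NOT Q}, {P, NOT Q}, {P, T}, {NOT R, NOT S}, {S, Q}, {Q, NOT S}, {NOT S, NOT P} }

UNSATISFIABLE

Try S = true.
From the singleton clause (NOT R), R = false.
From the singleton clause (NOT Q), Q = false.
That conflicts with the unit clause (Q).
Backtrack on S: now try S = false.
From the singleton clause (NOT R), R = false.
From the singleton clause (NOT P), P = false.
From the singleton clause (NOT Q), Q = false.
That conflicts with the unit clause (Q).
Either choice for S ends in contradiction.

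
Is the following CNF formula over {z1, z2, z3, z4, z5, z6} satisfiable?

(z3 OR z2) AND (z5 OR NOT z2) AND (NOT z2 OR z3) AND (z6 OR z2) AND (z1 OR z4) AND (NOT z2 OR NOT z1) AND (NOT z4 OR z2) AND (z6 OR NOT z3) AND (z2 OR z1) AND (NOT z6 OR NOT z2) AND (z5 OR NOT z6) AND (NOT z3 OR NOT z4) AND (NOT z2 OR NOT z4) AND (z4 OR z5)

Try z3 = true.
Unit clause (z6) forces z6 = true.
Unit clause (NOT z2) forces z2 = false.
Unit clause (NOT z4) forces z4 = false.
Unit clause (z1) forces z1 = true.
Unit clause (z5) forces z5 = true.
All clauses are satisfied.
A satisfying assignment: z1 ↦ true, z2 ↦ false, z3 ↦ true, z4 ↦ false, z5 ↦ true, z6 ↦ true.

Yes, satisfiable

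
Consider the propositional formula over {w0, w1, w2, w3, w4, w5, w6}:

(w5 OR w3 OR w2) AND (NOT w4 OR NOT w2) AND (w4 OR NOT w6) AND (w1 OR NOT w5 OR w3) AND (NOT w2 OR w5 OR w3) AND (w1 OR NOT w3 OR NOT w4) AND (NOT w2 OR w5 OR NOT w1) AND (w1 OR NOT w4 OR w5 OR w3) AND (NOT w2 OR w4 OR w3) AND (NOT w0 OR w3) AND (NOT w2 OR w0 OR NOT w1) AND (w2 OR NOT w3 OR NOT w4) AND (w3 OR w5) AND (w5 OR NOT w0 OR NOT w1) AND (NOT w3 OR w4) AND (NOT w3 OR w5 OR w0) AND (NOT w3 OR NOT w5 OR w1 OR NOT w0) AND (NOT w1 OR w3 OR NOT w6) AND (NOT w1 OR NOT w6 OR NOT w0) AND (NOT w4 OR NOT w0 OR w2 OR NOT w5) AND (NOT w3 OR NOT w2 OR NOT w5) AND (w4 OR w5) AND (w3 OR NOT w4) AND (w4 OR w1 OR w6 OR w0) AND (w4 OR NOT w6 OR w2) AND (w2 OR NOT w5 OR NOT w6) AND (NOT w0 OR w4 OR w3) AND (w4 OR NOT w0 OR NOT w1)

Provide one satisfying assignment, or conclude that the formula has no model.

w0=false, w1=true, w2=false, w3=false, w4=false, w5=true, w6=false

Branch on w4: set w4 = false.
Unit clause (NOT w6) forces w6 = false.
Unit clause (NOT w3) forces w3 = false.
Unit clause (NOT w2) forces w2 = false.
Unit clause (w5) forces w5 = true.
Unit clause (w1) forces w1 = true.
Unit clause (NOT w0) forces w0 = false.
Every clause now holds.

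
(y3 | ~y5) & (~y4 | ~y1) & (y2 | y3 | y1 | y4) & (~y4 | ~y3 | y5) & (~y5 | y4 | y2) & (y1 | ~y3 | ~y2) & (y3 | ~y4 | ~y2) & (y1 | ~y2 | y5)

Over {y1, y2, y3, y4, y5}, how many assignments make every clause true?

There are 2^5 = 32 truth assignments over (y1, y2, y3, y4, y5).
Split on y3. With y3 = 1, the clauses containing y3 are satisfied and ~y3 drops from the rest; 5 of the 2^4 = 16 assignments to the other variables satisfy what remains.
With y3 = 0, by the same count on the reduced clause set, 3 assignments work.
(One model: y1=F, y2=F, y3=F, y4=T, y5=F.)
Total: 5 + 3 = 8.

8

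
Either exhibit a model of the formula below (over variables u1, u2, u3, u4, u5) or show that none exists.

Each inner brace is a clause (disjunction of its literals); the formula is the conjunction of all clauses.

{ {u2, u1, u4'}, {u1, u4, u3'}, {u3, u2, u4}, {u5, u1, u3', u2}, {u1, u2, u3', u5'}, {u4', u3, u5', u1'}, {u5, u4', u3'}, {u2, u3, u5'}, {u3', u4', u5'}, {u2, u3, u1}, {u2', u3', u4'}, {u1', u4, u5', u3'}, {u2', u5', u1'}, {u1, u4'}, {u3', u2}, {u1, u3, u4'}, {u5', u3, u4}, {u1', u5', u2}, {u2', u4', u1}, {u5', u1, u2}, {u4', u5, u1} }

u1=0, u2=1, u3=0, u4=0, u5=0

Branch on u1: set u1 = 0.
The clause (u4') is unit, so u4 = 0.
The clause (u3') is unit, so u3 = 0.
The clause (u2) is unit, so u2 = 1.
The clause (u5') is unit, so u5 = 0.
All clauses are satisfied.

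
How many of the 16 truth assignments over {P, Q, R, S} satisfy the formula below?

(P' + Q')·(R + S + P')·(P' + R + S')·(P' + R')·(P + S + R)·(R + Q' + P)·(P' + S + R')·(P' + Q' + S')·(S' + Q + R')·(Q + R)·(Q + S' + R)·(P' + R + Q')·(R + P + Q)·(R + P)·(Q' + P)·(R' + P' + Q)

There are 2^4 = 16 truth assignments over (P, Q, R, S).
Check each against the 16 clauses (columns in the order P, Q, R, S):
  F F F F  ✗ fails (P + S + R)
  F F F T  ✗ fails (Q + R)
  F F T F  ✓ satisfies all
  F F T T  ✗ fails (S' + Q + R')
  F T F F  ✗ fails (P + S + R)
  F T F T  ✗ fails (R + Q' + P)
  F T T F  ✗ fails (Q' + P)
  F T T T  ✗ fails (Q' + P)
  T F F F  ✗ fails (R + S + P')
  T F F T  ✗ fails (P' + R + S')
  T F T F  ✗ fails (P' + R')
  T F T T  ✗ fails (P' + R')
  T T F F  ✗ fails (P' + Q')
  T T F T  ✗ fails (P' + Q')
  T T T F  ✗ fails (P' + Q')
  T T T T  ✗ fails (P' + Q')
1 of the 16 rows is a model.

1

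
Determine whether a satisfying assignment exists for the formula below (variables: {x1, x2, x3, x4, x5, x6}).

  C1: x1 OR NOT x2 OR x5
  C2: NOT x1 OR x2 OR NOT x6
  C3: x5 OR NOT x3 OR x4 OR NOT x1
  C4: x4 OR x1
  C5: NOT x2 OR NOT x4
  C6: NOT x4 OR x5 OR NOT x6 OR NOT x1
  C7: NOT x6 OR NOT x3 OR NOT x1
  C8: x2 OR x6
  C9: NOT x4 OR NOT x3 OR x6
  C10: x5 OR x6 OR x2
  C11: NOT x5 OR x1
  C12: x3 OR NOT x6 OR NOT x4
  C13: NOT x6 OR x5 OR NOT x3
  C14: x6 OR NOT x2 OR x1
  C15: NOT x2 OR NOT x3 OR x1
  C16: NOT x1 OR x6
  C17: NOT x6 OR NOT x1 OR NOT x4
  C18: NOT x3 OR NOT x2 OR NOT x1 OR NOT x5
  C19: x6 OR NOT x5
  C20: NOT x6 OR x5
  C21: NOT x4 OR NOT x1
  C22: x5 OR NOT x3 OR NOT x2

Suppose x4 = false.
Unit clause (x1) forces x1 = true.
Unit clause (x6) forces x6 = true.
Unit clause (x2) forces x2 = true.
Unit clause (NOT x3) forces x3 = false.
Unit clause (x5) forces x5 = true.
This assignment satisfies each clause.
A satisfying assignment: x1 ↦ true,  x2 ↦ true,  x3 ↦ false,  x4 ↦ false,  x5 ↦ true,  x6 ↦ true.

Satisfiable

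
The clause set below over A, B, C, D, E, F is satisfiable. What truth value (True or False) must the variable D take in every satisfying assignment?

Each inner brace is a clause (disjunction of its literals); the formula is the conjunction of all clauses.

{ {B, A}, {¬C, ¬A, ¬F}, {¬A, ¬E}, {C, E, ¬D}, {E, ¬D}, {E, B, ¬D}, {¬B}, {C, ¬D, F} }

Suppose D = True.
From the singleton clause (E), E = True.
From the singleton clause (¬A), A = False.
From the singleton clause (B), B = True.
That conflicts with the unit clause (¬B).
So every satisfying assignment has D = False.

False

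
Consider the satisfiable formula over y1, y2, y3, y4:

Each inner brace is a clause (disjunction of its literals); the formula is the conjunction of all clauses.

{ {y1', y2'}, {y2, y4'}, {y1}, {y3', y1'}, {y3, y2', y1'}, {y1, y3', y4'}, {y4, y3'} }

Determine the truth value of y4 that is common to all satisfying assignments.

False

Suppose y4 = 1.
Unit clause (y2) forces y2 = 1.
Unit clause (y1') forces y1 = 0.
But (y1) is also a unit clause — contradiction.
So every satisfying assignment has y4 = False.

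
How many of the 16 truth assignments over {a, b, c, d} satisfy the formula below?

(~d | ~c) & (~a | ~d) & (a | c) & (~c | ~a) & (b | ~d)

4

There are 2^4 = 16 truth assignments over (a, b, c, d).
Check each against the 5 clauses (columns in the order a, b, c, d):
  F F F F  ✗ fails (a | c)
  F F F T  ✗ fails (a | c)
  F F T F  ✓ satisfies all
  F F T T  ✗ fails (~d | ~c)
  F T F F  ✗ fails (a | c)
  F T F T  ✗ fails (a | c)
  F T T F  ✓ satisfies all
  F T T T  ✗ fails (~d | ~c)
  T F F F  ✓ satisfies all
  T F F T  ✗ fails (~a | ~d)
  T F T F  ✗ fails (~c | ~a)
  T F T T  ✗ fails (~d | ~c)
  T T F F  ✓ satisfies all
  T T F T  ✗ fails (~a | ~d)
  T T T F  ✗ fails (~c | ~a)
  T T T T  ✗ fails (~d | ~c)
4 of the 16 rows are models.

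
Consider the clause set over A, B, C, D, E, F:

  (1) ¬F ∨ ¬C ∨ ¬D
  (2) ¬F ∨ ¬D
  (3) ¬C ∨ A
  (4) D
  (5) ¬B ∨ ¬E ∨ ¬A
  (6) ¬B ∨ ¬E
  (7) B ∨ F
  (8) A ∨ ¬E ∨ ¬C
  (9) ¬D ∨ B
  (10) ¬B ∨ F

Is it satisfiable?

Unsatisfiable

Unit clause (D) forces D = True.
Unit clause (¬F) forces F = False.
Unit clause (B) forces B = True.
But (¬B) is also a unit clause — contradiction.
No assignment satisfies every clause.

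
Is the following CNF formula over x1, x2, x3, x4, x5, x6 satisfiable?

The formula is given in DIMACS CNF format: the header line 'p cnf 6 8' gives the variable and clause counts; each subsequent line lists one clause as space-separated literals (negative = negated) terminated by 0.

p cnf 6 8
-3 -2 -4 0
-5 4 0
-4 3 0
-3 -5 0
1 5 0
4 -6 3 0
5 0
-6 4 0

Unsatisfiable

Unit clause (x5) forces x5 = True.
Unit clause (x4) forces x4 = True.
Unit clause (x3) forces x3 = True.
Now (¬x3) is unsatisfied and unit — conflict.
No assignment satisfies every clause.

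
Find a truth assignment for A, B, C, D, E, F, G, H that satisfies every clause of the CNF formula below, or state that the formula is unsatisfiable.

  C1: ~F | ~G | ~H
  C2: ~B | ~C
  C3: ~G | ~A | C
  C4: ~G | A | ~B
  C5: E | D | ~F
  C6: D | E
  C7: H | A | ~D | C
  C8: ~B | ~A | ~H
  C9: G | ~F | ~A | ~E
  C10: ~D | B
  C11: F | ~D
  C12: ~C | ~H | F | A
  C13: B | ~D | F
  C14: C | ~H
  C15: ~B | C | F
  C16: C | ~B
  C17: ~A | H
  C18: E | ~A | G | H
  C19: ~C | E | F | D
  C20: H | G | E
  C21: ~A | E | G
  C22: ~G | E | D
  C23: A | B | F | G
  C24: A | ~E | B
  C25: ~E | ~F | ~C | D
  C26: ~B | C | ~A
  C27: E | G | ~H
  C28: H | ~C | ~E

Suppose B = 0.
From the singleton clause (~D), D = 0.
From the singleton clause (E), E = 1.
From the singleton clause (A), A = 1.
From the singleton clause (H), H = 1.
From the singleton clause (C), C = 1.
From the singleton clause (~F), F = 0.
All clauses hold; G can take either value.

A ↦ 1, B ↦ 0, C ↦ 1, D ↦ 0, E ↦ 1, F ↦ 0, G ↦ 0, H ↦ 1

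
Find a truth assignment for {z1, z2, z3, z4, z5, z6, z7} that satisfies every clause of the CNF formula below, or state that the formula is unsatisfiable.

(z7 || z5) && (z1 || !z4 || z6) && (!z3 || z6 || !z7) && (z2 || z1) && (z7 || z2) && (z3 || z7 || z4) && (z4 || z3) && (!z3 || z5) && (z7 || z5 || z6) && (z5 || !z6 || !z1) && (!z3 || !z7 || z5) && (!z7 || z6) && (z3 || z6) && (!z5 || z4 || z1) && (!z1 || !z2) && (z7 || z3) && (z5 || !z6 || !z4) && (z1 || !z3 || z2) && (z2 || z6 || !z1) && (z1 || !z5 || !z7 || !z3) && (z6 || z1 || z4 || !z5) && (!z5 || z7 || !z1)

z1: true; z2: false; z3: false; z4: true; z5: true; z6: true; z7: true

Case z7 = true:
Unit clause (z6) forces z6 = true.
Case z2 = false:
Unit clause (z1) forces z1 = true.
Unit clause (z5) forces z5 = true.
Case z4 = true:
No clause remains; z3 is free.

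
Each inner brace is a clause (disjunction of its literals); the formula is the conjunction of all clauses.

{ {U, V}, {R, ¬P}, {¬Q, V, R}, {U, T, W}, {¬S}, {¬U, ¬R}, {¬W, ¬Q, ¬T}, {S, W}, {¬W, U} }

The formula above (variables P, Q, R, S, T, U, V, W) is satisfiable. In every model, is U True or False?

Suppose U = False.
(V) alone gives V = True.
(¬S) alone gives S = False.
(W) alone gives W = True.
Now (¬W) is unsatisfied and unit — conflict.
So every satisfying assignment has U = True.

True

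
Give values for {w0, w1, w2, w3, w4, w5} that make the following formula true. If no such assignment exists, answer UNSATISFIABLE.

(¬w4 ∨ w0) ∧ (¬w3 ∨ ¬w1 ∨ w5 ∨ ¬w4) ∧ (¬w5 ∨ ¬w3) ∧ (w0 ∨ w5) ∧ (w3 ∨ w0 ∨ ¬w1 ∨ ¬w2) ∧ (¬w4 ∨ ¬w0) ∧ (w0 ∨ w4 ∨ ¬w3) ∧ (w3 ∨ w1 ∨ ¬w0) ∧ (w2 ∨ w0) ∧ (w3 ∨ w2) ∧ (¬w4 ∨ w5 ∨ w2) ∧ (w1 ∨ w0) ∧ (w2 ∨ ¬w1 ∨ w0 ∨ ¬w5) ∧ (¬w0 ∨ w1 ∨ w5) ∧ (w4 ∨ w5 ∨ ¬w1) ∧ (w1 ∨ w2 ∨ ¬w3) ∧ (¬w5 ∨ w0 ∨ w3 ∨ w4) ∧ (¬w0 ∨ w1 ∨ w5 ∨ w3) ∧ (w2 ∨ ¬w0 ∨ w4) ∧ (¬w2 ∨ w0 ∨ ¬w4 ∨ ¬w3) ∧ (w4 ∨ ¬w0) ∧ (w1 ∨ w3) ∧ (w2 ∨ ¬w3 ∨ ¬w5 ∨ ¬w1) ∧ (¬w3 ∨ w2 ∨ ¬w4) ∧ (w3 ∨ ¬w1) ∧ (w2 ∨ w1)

UNSATISFIABLE

Try w4 = False.
Unit clause (¬w0) forces w0 = False.
Unit clause (w5) forces w5 = True.
Unit clause (¬w3) forces w3 = False.
That conflicts with the unit clause (w3).
Backtrack on w4: now try w4 = True.
Unit clause (w0) forces w0 = True.
That conflicts with the unit clause (¬w0).
Both values of w4 lead to a conflict.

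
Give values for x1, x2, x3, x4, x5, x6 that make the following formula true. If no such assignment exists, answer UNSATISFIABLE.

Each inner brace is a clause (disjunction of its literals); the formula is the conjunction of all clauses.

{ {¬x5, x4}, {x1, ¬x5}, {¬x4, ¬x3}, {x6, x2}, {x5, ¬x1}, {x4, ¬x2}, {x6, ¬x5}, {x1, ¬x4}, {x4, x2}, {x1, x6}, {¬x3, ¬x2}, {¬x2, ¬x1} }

x1=True; x2=False; x3=False; x4=True; x5=True; x6=True

Try x5 = True.
Unit clause (x4) forces x4 = True.
Unit clause (x1) forces x1 = True.
Unit clause (¬x3) forces x3 = False.
Unit clause (x6) forces x6 = True.
Unit clause (¬x2) forces x2 = False.
This assignment satisfies each clause.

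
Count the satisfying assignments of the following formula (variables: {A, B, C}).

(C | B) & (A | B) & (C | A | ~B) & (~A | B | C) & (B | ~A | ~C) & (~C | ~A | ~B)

2

There are 2^3 = 8 truth assignments over (A, B, C).
Check each against the 6 clauses (columns in the order A, B, C):
  F F F  ✗ fails (C | B)
  F F T  ✗ fails (A | B)
  F T F  ✗ fails (C | A | ~B)
  F T T  ✓ satisfies all
  T F F  ✗ fails (C | B)
  T F T  ✗ fails (B | ~A | ~C)
  T T F  ✓ satisfies all
  T T T  ✗ fails (~C | ~A | ~B)
2 of the 8 rows are models.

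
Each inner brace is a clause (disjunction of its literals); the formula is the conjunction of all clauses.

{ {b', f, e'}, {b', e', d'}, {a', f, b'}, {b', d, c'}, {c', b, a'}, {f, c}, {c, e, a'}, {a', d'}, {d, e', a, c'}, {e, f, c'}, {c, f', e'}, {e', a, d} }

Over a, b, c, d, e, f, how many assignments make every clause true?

9

There are 2^6 = 64 truth assignments over (a, b, c, d, e, f).
Split on f. With f = 1, the clauses containing f are satisfied and f' drops from the rest; 8 of the 2^5 = 32 assignments to the other variables satisfy what remains.
With f = 0, by the same count on the reduced clause set, 1 assignment works.
Total: 8 + 1 = 9.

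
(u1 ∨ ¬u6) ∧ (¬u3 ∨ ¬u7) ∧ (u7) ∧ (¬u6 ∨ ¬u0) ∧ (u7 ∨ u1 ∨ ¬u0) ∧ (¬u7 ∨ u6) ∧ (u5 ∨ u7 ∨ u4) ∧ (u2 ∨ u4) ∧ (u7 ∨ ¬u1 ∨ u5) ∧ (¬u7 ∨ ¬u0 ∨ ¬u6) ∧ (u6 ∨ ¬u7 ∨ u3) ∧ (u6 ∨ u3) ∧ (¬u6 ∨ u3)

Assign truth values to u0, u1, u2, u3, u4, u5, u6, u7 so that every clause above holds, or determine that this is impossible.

UNSATISFIABLE

From the singleton clause (u7), u7 = True.
From the singleton clause (¬u3), u3 = False.
From the singleton clause (u6), u6 = True.
That conflicts with the unit clause (¬u6).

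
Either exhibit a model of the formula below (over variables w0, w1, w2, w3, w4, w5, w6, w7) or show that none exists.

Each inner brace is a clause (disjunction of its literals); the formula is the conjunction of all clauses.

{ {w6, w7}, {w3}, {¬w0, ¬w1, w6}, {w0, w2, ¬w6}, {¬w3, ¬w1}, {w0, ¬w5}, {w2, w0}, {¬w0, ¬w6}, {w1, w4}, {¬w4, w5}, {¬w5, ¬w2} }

The clause (w3) is unit, so w3 = True.
The clause (¬w1) is unit, so w1 = False.
The clause (w4) is unit, so w4 = True.
The clause (w5) is unit, so w5 = True.
The clause (w0) is unit, so w0 = True.
The clause (¬w6) is unit, so w6 = False.
The clause (w7) is unit, so w7 = True.
The clause (¬w2) is unit, so w2 = False.
Every clause now holds.

w0 ↦ True, w1 ↦ False, w2 ↦ False, w3 ↦ True, w4 ↦ True, w5 ↦ True, w6 ↦ False, w7 ↦ True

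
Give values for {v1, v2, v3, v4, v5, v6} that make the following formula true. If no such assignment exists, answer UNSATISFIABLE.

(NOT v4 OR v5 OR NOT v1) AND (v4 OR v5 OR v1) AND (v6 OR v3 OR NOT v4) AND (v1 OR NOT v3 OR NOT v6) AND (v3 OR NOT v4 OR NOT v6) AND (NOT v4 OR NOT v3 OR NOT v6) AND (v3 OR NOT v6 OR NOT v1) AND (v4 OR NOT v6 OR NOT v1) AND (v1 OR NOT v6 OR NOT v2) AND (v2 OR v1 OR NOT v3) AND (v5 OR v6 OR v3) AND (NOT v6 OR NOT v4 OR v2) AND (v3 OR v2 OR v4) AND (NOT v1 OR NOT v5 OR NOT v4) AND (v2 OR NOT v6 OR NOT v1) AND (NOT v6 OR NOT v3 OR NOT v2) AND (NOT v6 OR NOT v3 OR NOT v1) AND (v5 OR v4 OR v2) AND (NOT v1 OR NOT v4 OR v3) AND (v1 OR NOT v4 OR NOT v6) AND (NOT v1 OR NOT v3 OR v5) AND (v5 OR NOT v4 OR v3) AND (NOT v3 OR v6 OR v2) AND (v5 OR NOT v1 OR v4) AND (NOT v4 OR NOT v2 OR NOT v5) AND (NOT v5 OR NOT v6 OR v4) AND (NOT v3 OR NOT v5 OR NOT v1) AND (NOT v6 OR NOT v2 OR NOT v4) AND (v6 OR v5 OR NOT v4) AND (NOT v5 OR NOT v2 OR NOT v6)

Try v4 = false.
Try v5 = true.
The clause (NOT v6) is unit, so v6 = false.
Try v3 = true.
The clause (v2) is unit, so v2 = true.
The clause (NOT v1) is unit, so v1 = false.
All clauses are satisfied.

v1 ↦ false,  v2 ↦ true,  v3 ↦ true,  v4 ↦ false,  v5 ↦ true,  v6 ↦ false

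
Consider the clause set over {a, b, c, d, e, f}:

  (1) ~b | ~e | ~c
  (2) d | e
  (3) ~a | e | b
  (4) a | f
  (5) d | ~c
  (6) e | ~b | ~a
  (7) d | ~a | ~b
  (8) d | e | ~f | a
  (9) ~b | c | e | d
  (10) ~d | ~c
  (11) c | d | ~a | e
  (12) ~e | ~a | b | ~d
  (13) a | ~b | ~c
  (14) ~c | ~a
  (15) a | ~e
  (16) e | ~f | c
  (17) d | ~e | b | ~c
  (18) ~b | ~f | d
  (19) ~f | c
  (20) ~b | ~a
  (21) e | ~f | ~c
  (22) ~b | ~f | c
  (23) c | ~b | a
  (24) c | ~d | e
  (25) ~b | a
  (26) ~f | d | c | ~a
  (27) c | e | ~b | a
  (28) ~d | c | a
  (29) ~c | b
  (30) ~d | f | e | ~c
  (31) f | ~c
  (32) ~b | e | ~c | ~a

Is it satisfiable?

Try d = 0.
(e) alone gives e = 1.
(~c) alone gives c = 0.
(a) alone gives a = 1.
(~b) alone gives b = 0.
(~f) alone gives f = 0.
This assignment satisfies each clause.
A satisfying assignment: a ↦ 1, b ↦ 0, c ↦ 0, d ↦ 0, e ↦ 1, f ↦ 0.

Yes, satisfiable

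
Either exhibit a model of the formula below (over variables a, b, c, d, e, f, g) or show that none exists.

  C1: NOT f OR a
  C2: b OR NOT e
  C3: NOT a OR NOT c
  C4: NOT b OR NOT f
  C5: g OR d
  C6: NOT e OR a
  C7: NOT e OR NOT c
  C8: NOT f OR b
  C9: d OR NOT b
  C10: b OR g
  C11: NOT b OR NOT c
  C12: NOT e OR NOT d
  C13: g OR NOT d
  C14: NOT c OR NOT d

a: false,  b: true,  c: false,  d: true,  e: false,  f: false,  g: true

Try f = false.
Try b = true.
The clause (d) is unit, so d = true.
The clause (NOT c) is unit, so c = false.
The clause (NOT e) is unit, so e = false.
The clause (g) is unit, so g = true.
No clause remains; a is free.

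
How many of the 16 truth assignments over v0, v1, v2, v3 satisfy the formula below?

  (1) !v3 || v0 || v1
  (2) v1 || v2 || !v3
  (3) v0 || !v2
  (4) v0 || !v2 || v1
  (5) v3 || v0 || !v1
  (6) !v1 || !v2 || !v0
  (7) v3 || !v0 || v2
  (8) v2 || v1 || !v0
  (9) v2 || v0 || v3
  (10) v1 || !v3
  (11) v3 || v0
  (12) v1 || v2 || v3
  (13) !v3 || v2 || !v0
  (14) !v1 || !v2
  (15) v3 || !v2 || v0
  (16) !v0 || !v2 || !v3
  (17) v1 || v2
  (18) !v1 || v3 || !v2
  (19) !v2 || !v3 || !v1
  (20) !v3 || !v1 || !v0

There are 2^4 = 16 truth assignments over (v0, v1, v2, v3).
Check each against the 20 clauses (columns in the order v0, v1, v2, v3):
  F F F F  ✗ fails (v2 || v0 || v3)
  F F F T  ✗ fails (!v3 || v0 || v1)
  F F T F  ✗ fails (v0 || !v2)
  F F T T  ✗ fails (!v3 || v0 || v1)
  F T F F  ✗ fails (v3 || v0 || !v1)
  F T F T  ✓ satisfies all
  F T T F  ✗ fails (v0 || !v2)
  F T T T  ✗ fails (v0 || !v2)
  T F F F  ✗ fails (v3 || !v0 || v2)
  T F F T  ✗ fails (v1 || v2 || !v3)
  T F T F  ✓ satisfies all
  T F T T  ✗ fails (v1 || !v3)
  T T F F  ✗ fails (v3 || !v0 || v2)
  T T F T  ✗ fails (!v3 || v2 || !v0)
  T T T F  ✗ fails (!v1 || !v2 || !v0)
  T T T T  ✗ fails (!v1 || !v2 || !v0)
2 of the 16 rows are models.

2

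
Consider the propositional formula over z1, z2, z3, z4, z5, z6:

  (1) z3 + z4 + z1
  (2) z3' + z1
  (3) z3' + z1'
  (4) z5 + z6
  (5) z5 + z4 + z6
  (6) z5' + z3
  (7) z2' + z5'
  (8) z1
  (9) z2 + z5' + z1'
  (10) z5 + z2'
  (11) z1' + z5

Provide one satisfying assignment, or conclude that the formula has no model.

UNSATISFIABLE

Unit clause (z1) forces z1 = 1.
Unit clause (z3') forces z3 = 0.
Unit clause (z5') forces z5 = 0.
Now (z5) is unsatisfied and unit — conflict.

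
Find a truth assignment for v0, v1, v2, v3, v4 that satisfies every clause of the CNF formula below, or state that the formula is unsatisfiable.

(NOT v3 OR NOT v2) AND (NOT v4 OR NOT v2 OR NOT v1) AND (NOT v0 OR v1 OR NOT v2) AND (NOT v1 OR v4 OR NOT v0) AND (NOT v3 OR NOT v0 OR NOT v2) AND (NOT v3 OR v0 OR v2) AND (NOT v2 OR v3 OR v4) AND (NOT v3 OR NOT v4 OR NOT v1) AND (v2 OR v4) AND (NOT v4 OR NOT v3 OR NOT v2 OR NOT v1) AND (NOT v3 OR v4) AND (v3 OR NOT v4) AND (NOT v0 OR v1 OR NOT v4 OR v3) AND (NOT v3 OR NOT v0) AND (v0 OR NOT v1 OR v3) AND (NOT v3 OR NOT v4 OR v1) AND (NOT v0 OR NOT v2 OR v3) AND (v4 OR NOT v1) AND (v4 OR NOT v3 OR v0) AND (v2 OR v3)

Branch on v3: set v3 = false.
The clause (NOT v4) is unit, so v4 = false.
The clause (NOT v2) is unit, so v2 = false.
Now (v2) is unsatisfied and unit — conflict.
Undo v3 and try v3 = true.
The clause (NOT v2) is unit, so v2 = false.
The clause (v0) is unit, so v0 = true.
Now (NOT v0) is unsatisfied and unit — conflict.
Both values of v3 lead to a conflict.

UNSATISFIABLE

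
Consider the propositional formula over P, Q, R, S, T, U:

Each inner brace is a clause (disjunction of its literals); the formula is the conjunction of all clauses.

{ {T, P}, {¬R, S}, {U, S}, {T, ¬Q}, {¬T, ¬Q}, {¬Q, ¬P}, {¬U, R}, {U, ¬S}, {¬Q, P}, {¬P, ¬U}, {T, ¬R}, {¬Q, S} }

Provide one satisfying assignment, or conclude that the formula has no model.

P: False,  Q: False,  R: True,  S: True,  T: True,  U: True

Case T = True:
The clause (¬Q) is unit, so Q = False.
Case R = True:
The clause (S) is unit, so S = True.
The clause (U) is unit, so U = True.
The clause (¬P) is unit, so P = False.
All clauses are satisfied.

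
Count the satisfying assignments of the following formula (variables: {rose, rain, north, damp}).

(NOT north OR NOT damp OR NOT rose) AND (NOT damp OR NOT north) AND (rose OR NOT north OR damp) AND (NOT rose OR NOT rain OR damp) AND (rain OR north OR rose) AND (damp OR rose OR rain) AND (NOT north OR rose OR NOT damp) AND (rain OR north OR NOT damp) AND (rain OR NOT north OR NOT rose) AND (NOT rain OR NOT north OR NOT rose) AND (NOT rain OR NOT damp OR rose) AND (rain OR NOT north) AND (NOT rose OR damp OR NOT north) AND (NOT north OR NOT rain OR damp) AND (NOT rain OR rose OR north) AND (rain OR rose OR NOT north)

There are 2^4 = 16 truth assignments over (rose, rain, north, damp).
Check each against the 16 clauses (columns in the order rose, rain, north, damp):
  F F F F  ✗ fails (rain OR north OR rose)
  F F F T  ✗ fails (rain OR north OR rose)
  F F T F  ✗ fails (rose OR NOT north OR damp)
  F F T T  ✗ fails (NOT damp OR NOT north)
  F T F F  ✗ fails (NOT rain OR rose OR north)
  F T F T  ✗ fails (NOT rain OR NOT damp OR rose)
  F T T F  ✗ fails (rose OR NOT north OR damp)
  F T T T  ✗ fails (NOT damp OR NOT north)
  T F F F  ✓ satisfies all
  T F F T  ✗ fails (rain OR north OR NOT damp)
  T F T F  ✗ fails (rain OR NOT north OR NOT rose)
  T F T T  ✗ fails (NOT north OR NOT damp OR NOT rose)
  T T F F  ✗ fails (NOT rose OR NOT rain OR damp)
  T T F T  ✓ satisfies all
  T T T F  ✗ fails (NOT rose OR NOT rain OR damp)
  T T T T  ✗ fails (NOT north OR NOT damp OR NOT rose)
2 of the 16 rows are models.

2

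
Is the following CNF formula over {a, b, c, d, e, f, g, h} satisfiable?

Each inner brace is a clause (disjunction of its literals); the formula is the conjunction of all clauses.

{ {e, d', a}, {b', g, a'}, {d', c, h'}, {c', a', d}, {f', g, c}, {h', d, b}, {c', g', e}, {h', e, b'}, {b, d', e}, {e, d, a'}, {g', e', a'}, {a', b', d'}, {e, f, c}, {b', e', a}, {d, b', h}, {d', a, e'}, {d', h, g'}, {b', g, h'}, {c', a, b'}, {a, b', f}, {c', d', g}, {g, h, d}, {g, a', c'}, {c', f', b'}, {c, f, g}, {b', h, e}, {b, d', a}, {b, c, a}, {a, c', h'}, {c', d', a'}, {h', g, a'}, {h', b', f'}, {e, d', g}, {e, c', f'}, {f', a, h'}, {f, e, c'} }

Yes

Suppose e = 1.
Suppose g = 1.
Unit clause (a') forces a = 0.
Unit clause (b') forces b = 0.
Unit clause (d') forces d = 0.
Unit clause (h') forces h = 0.
Unit clause (c) forces c = 1.
No clause remains; f is free.
A satisfying assignment: a: 0; b: 0; c: 1; d: 0; e: 1; f: 0; g: 1; h: 0.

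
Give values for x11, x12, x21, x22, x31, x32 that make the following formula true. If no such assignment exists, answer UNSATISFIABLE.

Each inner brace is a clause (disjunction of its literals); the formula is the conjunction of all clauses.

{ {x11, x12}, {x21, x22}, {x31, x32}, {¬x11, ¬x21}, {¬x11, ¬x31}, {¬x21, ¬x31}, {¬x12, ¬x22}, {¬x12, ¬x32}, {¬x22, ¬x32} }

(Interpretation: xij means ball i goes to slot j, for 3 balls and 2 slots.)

UNSATISFIABLE

Try x11 = True.
(¬x21) alone gives x21 = False.
(x22) alone gives x22 = True.
(¬x31) alone gives x31 = False.
(x32) alone gives x32 = True.
But (¬x32) is also a unit clause — contradiction.
Backtrack on x11: now try x11 = False.
(x12) alone gives x12 = True.
(¬x22) alone gives x22 = False.
(x21) alone gives x21 = True.
(¬x31) alone gives x31 = False.
(x32) alone gives x32 = True.
But (¬x32) is also a unit clause — contradiction.
Both values of x11 lead to a conflict.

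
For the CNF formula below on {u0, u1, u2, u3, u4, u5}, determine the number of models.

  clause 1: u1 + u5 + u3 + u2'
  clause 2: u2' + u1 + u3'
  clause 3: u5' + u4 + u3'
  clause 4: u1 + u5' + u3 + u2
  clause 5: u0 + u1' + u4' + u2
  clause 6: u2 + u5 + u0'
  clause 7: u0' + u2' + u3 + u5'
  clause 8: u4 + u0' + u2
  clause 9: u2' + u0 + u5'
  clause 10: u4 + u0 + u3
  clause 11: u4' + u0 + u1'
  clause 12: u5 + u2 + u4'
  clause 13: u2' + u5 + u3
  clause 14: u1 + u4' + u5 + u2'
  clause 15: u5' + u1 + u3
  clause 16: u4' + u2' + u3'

There are 2^6 = 64 truth assignments over (u0, u1, u2, u3, u4, u5).
Split on u1. With u1 = 1, the clauses containing u1 are satisfied and u1' drops from the rest; 5 of the 2^5 = 32 assignments to the other variables satisfy what remains.
With u1 = 0, by the same count on the reduced clause set, 3 assignments work.
(One model: u0=F, u1=F, u2=F, u3=T, u4=F, u5=F.)
Total: 5 + 3 = 8.

8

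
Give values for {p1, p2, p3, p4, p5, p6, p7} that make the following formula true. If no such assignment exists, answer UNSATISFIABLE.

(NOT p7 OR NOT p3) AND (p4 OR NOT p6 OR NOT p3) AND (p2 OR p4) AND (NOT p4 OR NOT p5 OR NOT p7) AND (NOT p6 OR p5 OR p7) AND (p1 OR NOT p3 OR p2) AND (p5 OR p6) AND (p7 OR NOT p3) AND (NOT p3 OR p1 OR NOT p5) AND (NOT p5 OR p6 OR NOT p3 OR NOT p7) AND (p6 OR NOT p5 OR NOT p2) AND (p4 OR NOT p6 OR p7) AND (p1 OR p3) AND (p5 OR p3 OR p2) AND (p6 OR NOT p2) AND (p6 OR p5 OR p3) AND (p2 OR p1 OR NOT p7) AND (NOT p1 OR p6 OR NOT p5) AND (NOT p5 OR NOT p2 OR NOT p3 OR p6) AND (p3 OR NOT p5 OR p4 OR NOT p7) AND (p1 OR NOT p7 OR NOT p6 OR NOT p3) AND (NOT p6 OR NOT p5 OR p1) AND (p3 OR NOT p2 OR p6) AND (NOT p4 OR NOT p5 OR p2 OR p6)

p1=true,  p2=true,  p3=false,  p4=true,  p5=true,  p6=true,  p7=false

Branch on p7: set p7 = false.
Unit clause (NOT p3) forces p3 = false.
Unit clause (p1) forces p1 = true.
Branch on p2: set p2 = true.
Unit clause (p6) forces p6 = true.
Unit clause (p5) forces p5 = true.
Unit clause (p4) forces p4 = true.
All clauses are satisfied.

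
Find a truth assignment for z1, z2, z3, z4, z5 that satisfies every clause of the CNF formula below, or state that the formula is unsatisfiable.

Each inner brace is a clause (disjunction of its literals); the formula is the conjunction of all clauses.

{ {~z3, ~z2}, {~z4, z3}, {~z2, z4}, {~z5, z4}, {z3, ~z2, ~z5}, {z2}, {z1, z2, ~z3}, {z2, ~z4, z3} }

From the singleton clause (z2), z2 = 1.
From the singleton clause (~z3), z3 = 0.
From the singleton clause (~z4), z4 = 0.
That conflicts with the unit clause (z4).

UNSATISFIABLE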